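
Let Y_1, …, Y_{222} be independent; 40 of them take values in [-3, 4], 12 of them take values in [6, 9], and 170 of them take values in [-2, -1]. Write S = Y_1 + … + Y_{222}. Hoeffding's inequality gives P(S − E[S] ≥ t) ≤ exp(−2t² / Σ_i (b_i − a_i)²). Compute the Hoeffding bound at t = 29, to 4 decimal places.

0.4716

Σ(b_i − a_i)² = 40·7² + 12·3² + 170·1² = 2238.
Exponent = 2·29² / 2238 = 0.75156.
Bound = exp(−0.75156) = 0.47163.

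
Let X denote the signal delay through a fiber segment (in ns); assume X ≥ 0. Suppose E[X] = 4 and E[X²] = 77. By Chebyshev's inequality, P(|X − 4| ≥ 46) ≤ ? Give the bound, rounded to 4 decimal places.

Var(X) = E[X²] − (E[X])² = 77 − 16 = 61.
Chebyshev's inequality: P(|X − μ| ≥ t) ≤ Var(X)/t² = 61/2116 = 0.0288.

0.0288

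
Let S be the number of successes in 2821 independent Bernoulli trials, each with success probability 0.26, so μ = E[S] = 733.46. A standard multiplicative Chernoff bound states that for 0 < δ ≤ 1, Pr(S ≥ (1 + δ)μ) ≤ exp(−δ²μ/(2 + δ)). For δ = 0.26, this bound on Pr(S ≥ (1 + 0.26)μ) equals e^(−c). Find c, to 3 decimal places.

c = δ²μ/(2 + δ) = 0.26²·733.46/(2 + 0.26) = 21.9389.

21.939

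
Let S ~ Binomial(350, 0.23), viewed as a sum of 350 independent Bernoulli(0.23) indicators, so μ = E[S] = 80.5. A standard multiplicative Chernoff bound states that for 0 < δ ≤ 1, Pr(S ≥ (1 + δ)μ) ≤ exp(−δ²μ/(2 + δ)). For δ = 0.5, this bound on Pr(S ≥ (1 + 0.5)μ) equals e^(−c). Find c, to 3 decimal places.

8.050

c = δ²μ/(2 + δ) = 0.5²·80.5/(2 + 0.5) = 8.0500.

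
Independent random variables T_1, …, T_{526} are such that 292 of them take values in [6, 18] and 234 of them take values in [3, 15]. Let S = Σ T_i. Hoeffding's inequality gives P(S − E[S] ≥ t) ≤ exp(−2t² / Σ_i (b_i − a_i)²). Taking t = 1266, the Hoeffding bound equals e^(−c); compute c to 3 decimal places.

42.320

Σ(b_i − a_i)² = 292·12² + 234·12² = 75744.
c = 2t² / 75744 = 2·1266² / 75744 = 42.3203.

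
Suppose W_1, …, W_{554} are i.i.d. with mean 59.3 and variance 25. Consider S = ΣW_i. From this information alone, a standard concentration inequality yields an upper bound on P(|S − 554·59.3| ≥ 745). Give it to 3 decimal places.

0.025

With mean and variance of each term known, Chebyshev's inequality bounds the deviation of the sum (or sample mean).
Var(S) = n·Var(W_i) = 554·25 = 13850.
Chebyshev: P(|S − 554·59.3| ≥ 745) ≤ Var(S)/745² = 13850/555025 = 0.0250.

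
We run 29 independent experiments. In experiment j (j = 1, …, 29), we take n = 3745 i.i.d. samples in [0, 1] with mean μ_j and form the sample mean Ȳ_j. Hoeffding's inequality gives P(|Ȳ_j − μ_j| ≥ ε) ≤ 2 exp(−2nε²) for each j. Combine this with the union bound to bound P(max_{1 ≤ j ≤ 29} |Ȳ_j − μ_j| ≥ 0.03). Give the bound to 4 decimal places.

0.0685

Per-experiment Hoeffding bound: 2·exp(−2·3745·0.03²) = 2·exp(−6.74100) = 0.0023629.
Union bound over 29 events: 29·0.0023629 = 0.06852.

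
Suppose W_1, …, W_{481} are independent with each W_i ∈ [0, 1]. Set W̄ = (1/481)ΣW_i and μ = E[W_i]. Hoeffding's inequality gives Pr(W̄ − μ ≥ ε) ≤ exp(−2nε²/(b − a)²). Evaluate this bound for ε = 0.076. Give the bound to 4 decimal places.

0.0039

Exponent: 2nε²/(b − a)² = 2·481·0.076² / 1² = 5.55651.
Bound = exp(−5.55651) = 0.00386.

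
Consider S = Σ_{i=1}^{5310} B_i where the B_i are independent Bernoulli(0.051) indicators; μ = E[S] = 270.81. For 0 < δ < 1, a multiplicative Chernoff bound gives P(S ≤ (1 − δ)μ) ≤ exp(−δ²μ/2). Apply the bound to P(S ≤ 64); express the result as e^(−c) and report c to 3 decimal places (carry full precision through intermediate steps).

Write 64 = (1 − δ)μ, so δ = 1 − 64/270.81 = 0.7636719…
Then the exponent is δ²μ/2 = (μ − 64)²/(2μ) = 78.967498.

78.967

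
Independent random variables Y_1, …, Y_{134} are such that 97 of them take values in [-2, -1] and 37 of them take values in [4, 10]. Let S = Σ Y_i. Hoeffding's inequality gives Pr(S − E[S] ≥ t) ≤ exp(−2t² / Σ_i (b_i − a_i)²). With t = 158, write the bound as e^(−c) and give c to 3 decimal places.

Σ(b_i − a_i)² = 97·1² + 37·6² = 1429.
c = 2t² / 1429 = 2·158² / 1429 = 34.9391.

34.939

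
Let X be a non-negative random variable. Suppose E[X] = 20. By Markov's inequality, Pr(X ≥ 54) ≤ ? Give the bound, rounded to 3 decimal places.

0.370

Markov's inequality: for a non-negative random variable, Pr(X ≥ a) ≤ E[X]/a.
Here E[X] = 20 and a = 54, so the bound is 20/54 = 0.3704.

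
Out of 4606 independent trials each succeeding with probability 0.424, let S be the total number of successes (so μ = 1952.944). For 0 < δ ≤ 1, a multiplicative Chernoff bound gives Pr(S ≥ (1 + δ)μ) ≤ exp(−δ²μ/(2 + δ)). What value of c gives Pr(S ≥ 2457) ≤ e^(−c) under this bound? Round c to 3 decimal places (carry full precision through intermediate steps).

57.614

Write 2457 = (1 + δ)μ, so δ = 2457/1952.944 − 1 = 0.2581006…
Then the exponent is δ²μ/(2 + δ) = (2457 − μ)² / (μ·(2 + δ)) = 57.613532.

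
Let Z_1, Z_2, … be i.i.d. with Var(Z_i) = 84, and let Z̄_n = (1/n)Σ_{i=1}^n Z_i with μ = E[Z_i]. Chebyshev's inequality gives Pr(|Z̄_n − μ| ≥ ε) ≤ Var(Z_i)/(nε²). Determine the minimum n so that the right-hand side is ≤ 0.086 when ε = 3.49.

81

Require 84/(n·3.49²) ≤ 0.086, i.e. n ≥ 84/(0.086·3.49²) = 80.192.
The smallest integer n is 81.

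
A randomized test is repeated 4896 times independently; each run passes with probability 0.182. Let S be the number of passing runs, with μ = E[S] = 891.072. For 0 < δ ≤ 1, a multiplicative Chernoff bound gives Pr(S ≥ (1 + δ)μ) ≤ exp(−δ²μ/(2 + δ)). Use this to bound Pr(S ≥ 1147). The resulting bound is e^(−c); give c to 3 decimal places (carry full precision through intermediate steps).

Write 1147 = (1 + δ)μ, so δ = 1147/891.072 − 1 = 0.2872136…
Then the exponent is δ²μ/(2 + δ) = (1147 − μ)² / (μ·(2 + δ)) = 32.137796.

32.138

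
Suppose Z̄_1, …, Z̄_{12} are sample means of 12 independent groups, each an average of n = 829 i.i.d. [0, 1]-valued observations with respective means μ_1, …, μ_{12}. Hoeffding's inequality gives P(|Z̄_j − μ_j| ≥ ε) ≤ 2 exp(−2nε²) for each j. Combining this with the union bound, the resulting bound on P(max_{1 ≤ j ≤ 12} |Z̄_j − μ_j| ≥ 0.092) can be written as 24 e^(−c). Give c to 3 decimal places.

Union bound over the 12 events: P(max_{1 ≤ j ≤ 12} |Z̄_j − μ_j| ≥ 0.092) ≤ 12·2·exp(−2nε²) = 24 exp(−2·829·0.092²).
So c = 2·829·0.092² = 14.0333.

14.033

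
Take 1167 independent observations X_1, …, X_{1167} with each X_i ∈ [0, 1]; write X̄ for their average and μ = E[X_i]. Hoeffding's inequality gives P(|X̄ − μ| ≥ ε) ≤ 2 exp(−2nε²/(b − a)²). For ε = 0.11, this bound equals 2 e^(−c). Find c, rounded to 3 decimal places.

c = 2nε²/(b − a)² = 2·1167·0.11² / 1² = 28.2414.

28.241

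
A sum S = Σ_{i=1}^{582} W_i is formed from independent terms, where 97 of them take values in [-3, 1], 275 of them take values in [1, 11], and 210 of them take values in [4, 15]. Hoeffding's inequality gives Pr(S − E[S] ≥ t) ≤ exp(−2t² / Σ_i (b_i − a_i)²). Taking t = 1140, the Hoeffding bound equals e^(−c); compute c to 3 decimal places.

Σ(b_i − a_i)² = 97·4² + 275·10² + 210·11² = 54462.
c = 2t² / 54462 = 2·1140² / 54462 = 47.7250.

47.725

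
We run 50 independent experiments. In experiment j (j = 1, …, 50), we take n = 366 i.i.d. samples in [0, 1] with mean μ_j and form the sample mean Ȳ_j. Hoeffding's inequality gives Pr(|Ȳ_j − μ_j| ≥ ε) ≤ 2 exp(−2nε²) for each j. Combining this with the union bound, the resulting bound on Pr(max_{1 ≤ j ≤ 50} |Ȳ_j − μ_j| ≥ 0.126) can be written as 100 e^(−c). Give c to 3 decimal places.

Union bound over the 50 events: Pr(max_{1 ≤ j ≤ 50} |Ȳ_j − μ_j| ≥ 0.126) ≤ 50·2·exp(−2nε²) = 100 exp(−2·366·0.126²).
So c = 2·366·0.126² = 11.6212.

11.621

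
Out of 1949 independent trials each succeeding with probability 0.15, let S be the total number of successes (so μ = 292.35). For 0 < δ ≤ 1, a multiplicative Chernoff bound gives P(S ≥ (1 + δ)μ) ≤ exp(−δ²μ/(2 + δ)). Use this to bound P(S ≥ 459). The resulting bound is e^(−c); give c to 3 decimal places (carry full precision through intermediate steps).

36.963

Write 459 = (1 + δ)μ, so δ = 459/292.35 − 1 = 0.5700359…
Then the exponent is δ²μ/(2 + δ) = (459 − μ)² / (μ·(2 + δ)) = 36.963096.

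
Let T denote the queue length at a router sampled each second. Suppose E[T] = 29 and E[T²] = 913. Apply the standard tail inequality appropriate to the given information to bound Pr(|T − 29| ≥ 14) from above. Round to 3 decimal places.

0.367

The first two moments determine the variance, so Chebyshev's inequality is the sharpest standard bound available.
Var(T) = E[T²] − (E[T])² = 913 − 841 = 72.
Chebyshev's inequality: Pr(|T − μ| ≥ t) ≤ Var(T)/t² = 72/196 = 0.3673.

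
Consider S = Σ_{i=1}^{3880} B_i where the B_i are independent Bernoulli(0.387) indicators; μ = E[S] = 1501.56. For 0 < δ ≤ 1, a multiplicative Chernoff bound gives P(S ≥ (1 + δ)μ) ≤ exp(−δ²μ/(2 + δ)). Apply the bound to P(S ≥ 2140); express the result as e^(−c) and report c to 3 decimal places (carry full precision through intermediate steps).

Write 2140 = (1 + δ)μ, so δ = 2140/1501.56 − 1 = 0.4251845…
Then the exponent is δ²μ/(2 + δ) = (2140 − μ)² / (μ·(2 + δ)) = 111.931599.

111.932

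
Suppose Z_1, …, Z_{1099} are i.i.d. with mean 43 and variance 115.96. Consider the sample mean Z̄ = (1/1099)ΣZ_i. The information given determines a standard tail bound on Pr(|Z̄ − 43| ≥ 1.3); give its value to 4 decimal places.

0.0624

With mean and variance of each term known, Chebyshev's inequality bounds the deviation of the sum (or sample mean).
Var(Z̄) = Var(Z_i)/n = 115.96/1099 = 0.10551.
Chebyshev: Pr(|Z̄ − 43| ≥ 1.3) ≤ Var(Z̄)/(1.3)² = 115.96/(1099·1.3²) = 0.0624.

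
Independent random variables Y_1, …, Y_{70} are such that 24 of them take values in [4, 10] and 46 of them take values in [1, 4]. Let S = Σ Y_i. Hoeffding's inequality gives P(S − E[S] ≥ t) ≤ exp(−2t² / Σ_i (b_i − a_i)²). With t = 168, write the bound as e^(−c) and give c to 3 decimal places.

44.169

Σ(b_i − a_i)² = 24·6² + 46·3² = 1278.
c = 2t² / 1278 = 2·168² / 1278 = 44.1690.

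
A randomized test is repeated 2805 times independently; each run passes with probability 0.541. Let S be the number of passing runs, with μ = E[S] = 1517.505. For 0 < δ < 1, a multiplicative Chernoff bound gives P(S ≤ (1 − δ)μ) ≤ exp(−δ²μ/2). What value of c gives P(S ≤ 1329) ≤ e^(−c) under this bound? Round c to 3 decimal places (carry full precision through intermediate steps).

Write 1329 = (1 − δ)μ, so δ = 1 − 1329/1517.505 = 0.1242203…
Then the exponent is δ²μ/2 = (μ − 1329)²/(2μ) = 11.708078.

11.708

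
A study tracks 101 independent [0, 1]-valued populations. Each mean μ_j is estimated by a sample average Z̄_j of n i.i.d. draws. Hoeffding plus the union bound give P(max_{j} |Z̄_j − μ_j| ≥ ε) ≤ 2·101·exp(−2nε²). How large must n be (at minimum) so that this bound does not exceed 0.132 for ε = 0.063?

924

Need 2·101·exp(−2nε²) ≤ 0.132, i.e. exp(−2nε²) ≤ 0.132/202.
So 2nε² ≥ ln(202/0.132) = 7.333221.
Hence n ≥ 7.333221/(2·0.063²) = 923.812.
The smallest integer n is 924.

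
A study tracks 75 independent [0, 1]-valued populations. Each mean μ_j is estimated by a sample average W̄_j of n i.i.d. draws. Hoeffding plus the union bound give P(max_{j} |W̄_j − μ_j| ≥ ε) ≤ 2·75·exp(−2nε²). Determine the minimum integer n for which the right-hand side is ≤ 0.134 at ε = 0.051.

Need 2·75·exp(−2nε²) ≤ 0.134, i.e. exp(−2nε²) ≤ 0.134/150.
So 2nε² ≥ ln(150/0.134) = 7.020551.
Hence n ≥ 7.020551/(2·0.051²) = 1349.587.
The smallest integer n is 1350.

1350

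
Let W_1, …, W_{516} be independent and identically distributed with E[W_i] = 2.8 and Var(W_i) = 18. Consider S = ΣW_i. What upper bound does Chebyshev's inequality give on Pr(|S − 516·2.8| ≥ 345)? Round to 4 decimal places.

Var(S) = n·Var(W_i) = 516·18 = 9288.
Chebyshev: Pr(|S − 516·2.8| ≥ 345) ≤ Var(S)/345² = 9288/119025 = 0.0780.

0.0780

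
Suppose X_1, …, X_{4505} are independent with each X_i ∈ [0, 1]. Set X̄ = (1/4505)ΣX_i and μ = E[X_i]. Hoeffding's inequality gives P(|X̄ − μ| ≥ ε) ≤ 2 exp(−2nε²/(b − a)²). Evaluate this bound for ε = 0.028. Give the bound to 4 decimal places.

Exponent: 2nε²/(b − a)² = 2·4505·0.028² / 1² = 7.06384.
Bound = 2·exp(−7.06384) = 0.00171.

0.0017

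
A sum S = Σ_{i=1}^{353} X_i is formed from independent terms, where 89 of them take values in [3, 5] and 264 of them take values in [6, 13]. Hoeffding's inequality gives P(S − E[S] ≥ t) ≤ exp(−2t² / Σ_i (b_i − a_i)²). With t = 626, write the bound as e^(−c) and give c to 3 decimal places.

58.964

Σ(b_i − a_i)² = 89·2² + 264·7² = 13292.
c = 2t² / 13292 = 2·626² / 13292 = 58.9642.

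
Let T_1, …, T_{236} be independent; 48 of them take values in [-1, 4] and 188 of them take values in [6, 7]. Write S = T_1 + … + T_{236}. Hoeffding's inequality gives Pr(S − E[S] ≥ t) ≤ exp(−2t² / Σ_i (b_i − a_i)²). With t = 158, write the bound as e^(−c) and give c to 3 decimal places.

Σ(b_i − a_i)² = 48·5² + 188·1² = 1388.
c = 2t² / 1388 = 2·158² / 1388 = 35.9712.

35.971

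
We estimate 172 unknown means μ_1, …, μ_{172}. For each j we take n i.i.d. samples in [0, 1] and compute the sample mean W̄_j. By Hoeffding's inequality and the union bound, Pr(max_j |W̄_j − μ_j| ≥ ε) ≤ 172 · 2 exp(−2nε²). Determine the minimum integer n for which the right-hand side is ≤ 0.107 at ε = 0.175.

132

Need 2·172·exp(−2nε²) ≤ 0.107, i.e. exp(−2nε²) ≤ 0.107/344.
So 2nε² ≥ ln(344/0.107) = 8.075568.
Hence n ≥ 8.075568/(2·0.175²) = 131.846.
The smallest integer n is 132.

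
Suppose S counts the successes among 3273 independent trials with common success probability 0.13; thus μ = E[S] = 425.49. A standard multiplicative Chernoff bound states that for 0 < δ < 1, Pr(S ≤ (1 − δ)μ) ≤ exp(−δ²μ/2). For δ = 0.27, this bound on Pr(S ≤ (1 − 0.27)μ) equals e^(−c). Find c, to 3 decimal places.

15.509

c = δ²μ/2 = 0.27²·425.49/2 = 15.5091.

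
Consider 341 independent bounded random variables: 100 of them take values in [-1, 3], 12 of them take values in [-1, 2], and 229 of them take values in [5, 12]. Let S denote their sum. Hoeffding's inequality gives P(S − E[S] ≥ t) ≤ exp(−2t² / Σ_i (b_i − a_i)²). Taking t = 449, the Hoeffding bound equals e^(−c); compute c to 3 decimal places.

31.186

Σ(b_i − a_i)² = 100·4² + 12·3² + 229·7² = 12929.
c = 2t² / 12929 = 2·449² / 12929 = 31.1859.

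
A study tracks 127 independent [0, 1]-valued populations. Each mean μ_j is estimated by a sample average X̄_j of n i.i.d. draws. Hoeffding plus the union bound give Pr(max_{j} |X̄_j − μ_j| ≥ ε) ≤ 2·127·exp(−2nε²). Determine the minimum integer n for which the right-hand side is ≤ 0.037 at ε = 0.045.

Need 2·127·exp(−2nε²) ≤ 0.037, i.e. exp(−2nε²) ≤ 0.037/254.
So 2nε² ≥ ln(254/0.037) = 8.834172.
Hence n ≥ 8.834172/(2·0.045²) = 2181.277.
The smallest integer n is 2182.

2182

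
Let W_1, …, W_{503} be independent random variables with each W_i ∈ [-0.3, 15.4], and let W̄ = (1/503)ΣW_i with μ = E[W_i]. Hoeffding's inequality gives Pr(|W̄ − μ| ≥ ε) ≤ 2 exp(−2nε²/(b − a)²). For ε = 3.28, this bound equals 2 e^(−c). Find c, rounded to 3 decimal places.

43.908

c = 2nε²/(b − a)² = 2·503·3.28² / 15.7² = 43.9083.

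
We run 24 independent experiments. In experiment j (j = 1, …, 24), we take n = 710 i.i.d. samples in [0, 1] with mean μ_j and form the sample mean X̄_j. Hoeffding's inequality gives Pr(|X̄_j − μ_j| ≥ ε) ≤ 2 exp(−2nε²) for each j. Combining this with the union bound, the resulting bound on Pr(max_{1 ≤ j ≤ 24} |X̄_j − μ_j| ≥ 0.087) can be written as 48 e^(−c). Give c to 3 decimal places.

10.748

Union bound over the 24 events: Pr(max_{1 ≤ j ≤ 24} |X̄_j − μ_j| ≥ 0.087) ≤ 24·2·exp(−2nε²) = 48 exp(−2·710·0.087²).
So c = 2·710·0.087² = 10.7480.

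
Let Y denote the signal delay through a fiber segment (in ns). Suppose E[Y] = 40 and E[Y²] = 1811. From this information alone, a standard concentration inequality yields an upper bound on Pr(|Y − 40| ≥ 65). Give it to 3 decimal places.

The first two moments determine the variance, so Chebyshev's inequality is the sharpest standard bound available.
Var(Y) = E[Y²] − (E[Y])² = 1811 − 1600 = 211.
Chebyshev's inequality: Pr(|Y − μ| ≥ t) ≤ Var(Y)/t² = 211/4225 = 0.0499.

0.050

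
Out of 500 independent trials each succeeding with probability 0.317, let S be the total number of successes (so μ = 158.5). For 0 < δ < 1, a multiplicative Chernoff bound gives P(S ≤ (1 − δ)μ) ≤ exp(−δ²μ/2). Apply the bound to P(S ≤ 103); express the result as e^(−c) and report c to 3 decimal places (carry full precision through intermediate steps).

9.717

Write 103 = (1 − δ)μ, so δ = 1 − 103/158.5 = 0.3501577…
Then the exponent is δ²μ/2 = (μ − 103)²/(2μ) = 9.716877.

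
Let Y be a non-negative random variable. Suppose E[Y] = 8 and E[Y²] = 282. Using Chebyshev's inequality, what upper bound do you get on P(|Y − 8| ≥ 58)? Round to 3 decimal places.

Var(Y) = E[Y²] − (E[Y])² = 282 − 64 = 218.
Chebyshev's inequality: P(|Y − μ| ≥ t) ≤ Var(Y)/t² = 218/3364 = 0.0648.

0.065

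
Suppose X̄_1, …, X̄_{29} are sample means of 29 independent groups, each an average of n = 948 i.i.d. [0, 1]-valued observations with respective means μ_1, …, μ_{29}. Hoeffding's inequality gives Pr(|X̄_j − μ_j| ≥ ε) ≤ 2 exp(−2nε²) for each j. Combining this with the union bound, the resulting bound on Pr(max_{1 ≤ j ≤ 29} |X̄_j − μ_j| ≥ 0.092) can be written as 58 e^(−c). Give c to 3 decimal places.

16.048

Union bound over the 29 events: Pr(max_{1 ≤ j ≤ 29} |X̄_j − μ_j| ≥ 0.092) ≤ 29·2·exp(−2nε²) = 58 exp(−2·948·0.092²).
So c = 2·948·0.092² = 16.0477.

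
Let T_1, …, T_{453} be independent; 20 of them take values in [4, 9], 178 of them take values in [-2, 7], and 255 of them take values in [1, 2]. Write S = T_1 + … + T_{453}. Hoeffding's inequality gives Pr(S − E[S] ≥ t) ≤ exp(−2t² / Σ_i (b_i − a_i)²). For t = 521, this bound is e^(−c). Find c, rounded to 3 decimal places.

Σ(b_i − a_i)² = 20·5² + 178·9² + 255·1² = 15173.
c = 2t² / 15173 = 2·521² / 15173 = 35.7795.

35.779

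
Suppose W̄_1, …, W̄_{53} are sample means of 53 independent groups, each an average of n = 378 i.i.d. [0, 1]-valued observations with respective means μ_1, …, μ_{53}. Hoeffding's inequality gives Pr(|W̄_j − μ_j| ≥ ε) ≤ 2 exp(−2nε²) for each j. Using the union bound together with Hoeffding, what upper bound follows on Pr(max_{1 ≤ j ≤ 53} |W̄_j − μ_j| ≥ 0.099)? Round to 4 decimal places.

Per-experiment Hoeffding bound: 2·exp(−2·378·0.099²) = 2·exp(−7.40956) = 0.0012109.
Union bound over 53 events: 53·0.0012109 = 0.06418.

0.0642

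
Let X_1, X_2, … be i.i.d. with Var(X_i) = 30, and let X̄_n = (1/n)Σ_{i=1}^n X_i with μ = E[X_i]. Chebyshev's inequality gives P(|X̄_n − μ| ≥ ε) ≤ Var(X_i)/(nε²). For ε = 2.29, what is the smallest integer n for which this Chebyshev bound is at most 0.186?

Require 30/(n·2.29²) ≤ 0.186, i.e. n ≥ 30/(0.186·2.29²) = 30.757.
The smallest integer n is 31.

31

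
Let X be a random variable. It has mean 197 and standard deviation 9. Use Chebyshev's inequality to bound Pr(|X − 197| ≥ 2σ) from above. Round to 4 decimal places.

Chebyshev: Pr(|X − μ| ≥ t) ≤ Var(X)/t².
Var(X) = σ² = 9² = 81.
t = 2·9 = 18.
Bound = 81 / 324 = 0.2500.

0.2500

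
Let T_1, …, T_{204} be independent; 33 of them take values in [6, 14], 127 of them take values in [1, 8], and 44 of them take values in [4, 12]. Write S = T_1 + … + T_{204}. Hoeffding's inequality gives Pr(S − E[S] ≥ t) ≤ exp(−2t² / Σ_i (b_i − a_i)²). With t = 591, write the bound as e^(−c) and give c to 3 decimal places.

62.646

Σ(b_i − a_i)² = 33·8² + 127·7² + 44·8² = 11151.
c = 2t² / 11151 = 2·591² / 11151 = 62.6457.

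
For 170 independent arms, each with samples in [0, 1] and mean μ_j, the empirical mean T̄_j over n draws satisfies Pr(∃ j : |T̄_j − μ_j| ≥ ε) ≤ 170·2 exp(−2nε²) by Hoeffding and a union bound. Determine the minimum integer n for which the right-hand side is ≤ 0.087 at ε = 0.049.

Need 2·170·exp(−2nε²) ≤ 0.087, i.e. exp(−2nε²) ≤ 0.087/340.
So 2nε² ≥ ln(340/0.087) = 8.270793.
Hence n ≥ 8.270793/(2·0.049²) = 1722.364.
The smallest integer n is 1723.

1723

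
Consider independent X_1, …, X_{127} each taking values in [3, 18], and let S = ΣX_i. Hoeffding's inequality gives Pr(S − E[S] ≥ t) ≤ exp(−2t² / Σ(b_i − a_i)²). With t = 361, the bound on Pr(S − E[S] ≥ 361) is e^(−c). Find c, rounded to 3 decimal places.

9.121

Σ(b_i − a_i)² = 127·(15)² = 28575.
c = 2t²/28575 = 2·361²/28575 = 9.1213.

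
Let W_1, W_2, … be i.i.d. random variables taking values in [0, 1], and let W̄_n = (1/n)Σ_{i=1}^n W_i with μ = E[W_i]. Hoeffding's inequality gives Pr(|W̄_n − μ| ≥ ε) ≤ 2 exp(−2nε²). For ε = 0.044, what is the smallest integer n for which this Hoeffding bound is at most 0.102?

769

Require 2·exp(−2nε²) ≤ 0.102, i.e. 2nε² ≥ ln(2/0.102) = 2.975930.
So n ≥ 2.975930 / (2·0.044²) = 768.577.
The smallest integer n is 769.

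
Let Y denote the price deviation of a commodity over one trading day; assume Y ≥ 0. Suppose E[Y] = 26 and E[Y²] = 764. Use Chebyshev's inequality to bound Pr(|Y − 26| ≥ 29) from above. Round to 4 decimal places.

0.1046

Var(Y) = E[Y²] − (E[Y])² = 764 − 676 = 88.
Chebyshev's inequality: Pr(|Y − μ| ≥ t) ≤ Var(Y)/t² = 88/841 = 0.1046.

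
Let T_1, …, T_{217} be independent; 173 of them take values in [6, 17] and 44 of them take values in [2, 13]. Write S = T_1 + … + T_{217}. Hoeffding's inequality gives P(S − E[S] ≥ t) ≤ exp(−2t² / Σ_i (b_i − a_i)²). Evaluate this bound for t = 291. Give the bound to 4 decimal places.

0.0016

Σ(b_i − a_i)² = 173·11² + 44·11² = 26257.
Exponent = 2·291² / 26257 = 6.45017.
Bound = exp(−6.45017) = 0.00158.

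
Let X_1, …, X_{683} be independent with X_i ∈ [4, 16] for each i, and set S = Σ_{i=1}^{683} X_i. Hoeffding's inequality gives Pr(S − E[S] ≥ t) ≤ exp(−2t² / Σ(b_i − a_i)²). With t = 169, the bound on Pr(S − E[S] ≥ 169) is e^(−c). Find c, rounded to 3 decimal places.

0.581

Σ(b_i − a_i)² = 683·(12)² = 98352.
c = 2t²/98352 = 2·169²/98352 = 0.5808.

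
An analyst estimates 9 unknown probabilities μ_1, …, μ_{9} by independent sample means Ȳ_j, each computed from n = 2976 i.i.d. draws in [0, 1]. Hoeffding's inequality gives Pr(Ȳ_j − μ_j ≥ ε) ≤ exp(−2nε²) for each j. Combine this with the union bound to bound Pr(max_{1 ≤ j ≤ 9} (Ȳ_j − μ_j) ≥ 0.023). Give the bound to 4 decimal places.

Per-experiment Hoeffding bound: exp(−2·2976·0.023²) = exp(−3.14861) = 0.042912.
Union bound over 9 events: 9·0.042912 = 0.38621.

0.3862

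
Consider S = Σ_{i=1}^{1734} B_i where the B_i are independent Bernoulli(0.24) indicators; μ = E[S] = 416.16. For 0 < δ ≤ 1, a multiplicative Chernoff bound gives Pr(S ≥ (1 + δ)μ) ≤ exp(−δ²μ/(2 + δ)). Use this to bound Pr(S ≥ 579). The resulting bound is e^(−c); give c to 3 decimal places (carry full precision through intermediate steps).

26.646

Write 579 = (1 + δ)μ, so δ = 579/416.16 − 1 = 0.3912918…
Then the exponent is δ²μ/(2 + δ) = (579 − μ)² / (μ·(2 + δ)) = 26.645831.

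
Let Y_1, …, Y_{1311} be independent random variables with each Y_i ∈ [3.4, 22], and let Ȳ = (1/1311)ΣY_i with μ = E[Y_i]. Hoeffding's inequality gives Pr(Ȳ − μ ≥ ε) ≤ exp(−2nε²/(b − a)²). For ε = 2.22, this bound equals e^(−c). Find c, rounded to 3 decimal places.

c = 2nε²/(b − a)² = 2·1311·2.22² / 18.6² = 37.3519.

37.352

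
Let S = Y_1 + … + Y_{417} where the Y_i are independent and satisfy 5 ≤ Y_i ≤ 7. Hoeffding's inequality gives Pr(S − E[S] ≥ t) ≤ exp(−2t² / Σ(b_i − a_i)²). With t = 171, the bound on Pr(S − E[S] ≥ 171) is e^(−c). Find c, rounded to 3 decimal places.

35.061

Σ(b_i − a_i)² = 417·(2)² = 1668.
c = 2t²/1668 = 2·171²/1668 = 35.0612.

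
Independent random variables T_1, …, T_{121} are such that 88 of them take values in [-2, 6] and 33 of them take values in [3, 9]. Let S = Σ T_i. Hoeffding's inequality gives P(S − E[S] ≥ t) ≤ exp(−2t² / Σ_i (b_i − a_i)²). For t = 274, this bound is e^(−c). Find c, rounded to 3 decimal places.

Σ(b_i − a_i)² = 88·8² + 33·6² = 6820.
c = 2t² / 6820 = 2·274² / 6820 = 22.0164.

22.016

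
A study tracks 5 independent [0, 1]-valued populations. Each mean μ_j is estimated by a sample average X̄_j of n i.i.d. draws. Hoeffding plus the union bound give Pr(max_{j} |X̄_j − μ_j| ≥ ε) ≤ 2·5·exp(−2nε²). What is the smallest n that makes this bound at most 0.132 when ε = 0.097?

230

Need 2·5·exp(−2nε²) ≤ 0.132, i.e. exp(−2nε²) ≤ 0.132/10.
So 2nε² ≥ ln(10/0.132) = 4.327538.
Hence n ≥ 4.327538/(2·0.097²) = 229.968.
The smallest integer n is 230.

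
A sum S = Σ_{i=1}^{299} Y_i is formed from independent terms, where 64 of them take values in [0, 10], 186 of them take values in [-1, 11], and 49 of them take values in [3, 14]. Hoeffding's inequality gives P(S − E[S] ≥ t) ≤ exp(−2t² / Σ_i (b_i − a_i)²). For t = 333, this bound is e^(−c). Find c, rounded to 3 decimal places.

5.670

Σ(b_i − a_i)² = 64·10² + 186·12² + 49·11² = 39113.
c = 2t² / 39113 = 2·333² / 39113 = 5.6702.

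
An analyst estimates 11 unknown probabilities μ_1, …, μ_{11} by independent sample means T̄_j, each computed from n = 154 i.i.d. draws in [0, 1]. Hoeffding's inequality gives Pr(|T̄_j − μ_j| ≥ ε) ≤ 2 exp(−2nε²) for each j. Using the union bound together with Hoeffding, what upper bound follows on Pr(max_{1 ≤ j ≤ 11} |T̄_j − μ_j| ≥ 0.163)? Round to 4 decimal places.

0.0061

Per-experiment Hoeffding bound: 2·exp(−2·154·0.163²) = 2·exp(−8.18325) = 0.00055858.
Union bound over 11 events: 11·0.00055858 = 0.00614.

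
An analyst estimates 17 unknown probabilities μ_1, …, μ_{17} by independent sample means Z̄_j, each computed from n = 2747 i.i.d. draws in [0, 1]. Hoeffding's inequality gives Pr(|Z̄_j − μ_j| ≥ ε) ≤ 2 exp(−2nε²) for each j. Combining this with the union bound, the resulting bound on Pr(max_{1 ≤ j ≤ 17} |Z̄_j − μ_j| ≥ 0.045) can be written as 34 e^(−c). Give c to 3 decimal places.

11.125

Union bound over the 17 events: Pr(max_{1 ≤ j ≤ 17} |Z̄_j − μ_j| ≥ 0.045) ≤ 17·2·exp(−2nε²) = 34 exp(−2·2747·0.045²).
So c = 2·2747·0.045² = 11.1253.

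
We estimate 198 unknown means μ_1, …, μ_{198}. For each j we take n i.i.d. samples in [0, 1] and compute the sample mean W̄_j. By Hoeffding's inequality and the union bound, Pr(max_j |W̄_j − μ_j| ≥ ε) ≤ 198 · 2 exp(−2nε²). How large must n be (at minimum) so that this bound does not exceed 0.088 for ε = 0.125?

Need 2·198·exp(−2nε²) ≤ 0.088, i.e. exp(−2nε²) ≤ 0.088/396.
So 2nε² ≥ ln(396/0.088) = 8.411833.
Hence n ≥ 8.411833/(2·0.125²) = 269.179.
The smallest integer n is 270.

270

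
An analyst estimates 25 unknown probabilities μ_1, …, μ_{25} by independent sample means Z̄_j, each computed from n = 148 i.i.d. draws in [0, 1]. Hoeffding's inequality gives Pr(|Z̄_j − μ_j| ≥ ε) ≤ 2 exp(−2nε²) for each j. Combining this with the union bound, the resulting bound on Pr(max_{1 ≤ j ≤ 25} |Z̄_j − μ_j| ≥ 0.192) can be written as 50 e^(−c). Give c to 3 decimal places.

10.912

Union bound over the 25 events: Pr(max_{1 ≤ j ≤ 25} |Z̄_j − μ_j| ≥ 0.192) ≤ 25·2·exp(−2nε²) = 50 exp(−2·148·0.192²).
So c = 2·148·0.192² = 10.9117.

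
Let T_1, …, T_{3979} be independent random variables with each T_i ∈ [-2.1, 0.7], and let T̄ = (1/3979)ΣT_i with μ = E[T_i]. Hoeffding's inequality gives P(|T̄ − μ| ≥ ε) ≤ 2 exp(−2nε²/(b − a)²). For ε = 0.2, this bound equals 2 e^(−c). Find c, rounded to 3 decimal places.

c = 2nε²/(b − a)² = 2·3979·0.2² / 2.8² = 40.6020.

40.602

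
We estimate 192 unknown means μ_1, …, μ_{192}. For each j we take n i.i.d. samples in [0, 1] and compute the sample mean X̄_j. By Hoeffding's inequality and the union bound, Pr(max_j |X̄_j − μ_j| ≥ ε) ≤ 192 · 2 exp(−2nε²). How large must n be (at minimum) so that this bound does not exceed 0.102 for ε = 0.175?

Need 2·192·exp(−2nε²) ≤ 0.102, i.e. exp(−2nε²) ≤ 0.102/384.
So 2nε² ≥ ln(384/0.102) = 8.233425.
Hence n ≥ 8.233425/(2·0.175²) = 134.423.
The smallest integer n is 135.

135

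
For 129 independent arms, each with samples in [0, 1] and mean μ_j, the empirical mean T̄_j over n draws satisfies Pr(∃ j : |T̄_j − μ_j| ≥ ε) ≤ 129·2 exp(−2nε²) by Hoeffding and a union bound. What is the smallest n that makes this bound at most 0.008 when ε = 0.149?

234

Need 2·129·exp(−2nε²) ≤ 0.008, i.e. exp(−2nε²) ≤ 0.008/258.
So 2nε² ≥ ln(258/0.008) = 10.381273.
Hence n ≥ 10.381273/(2·0.149²) = 233.802.
The smallest integer n is 234.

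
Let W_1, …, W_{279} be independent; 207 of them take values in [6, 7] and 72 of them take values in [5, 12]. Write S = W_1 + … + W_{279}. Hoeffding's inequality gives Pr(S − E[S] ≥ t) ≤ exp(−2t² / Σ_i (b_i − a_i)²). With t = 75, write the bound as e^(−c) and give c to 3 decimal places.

3.012

Σ(b_i − a_i)² = 207·1² + 72·7² = 3735.
c = 2t² / 3735 = 2·75² / 3735 = 3.0120.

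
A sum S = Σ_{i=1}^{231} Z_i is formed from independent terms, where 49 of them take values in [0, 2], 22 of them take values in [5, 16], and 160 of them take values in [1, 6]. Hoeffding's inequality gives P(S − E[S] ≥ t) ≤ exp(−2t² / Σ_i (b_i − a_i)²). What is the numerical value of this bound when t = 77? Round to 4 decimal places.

Σ(b_i − a_i)² = 49·2² + 22·11² + 160·5² = 6858.
Exponent = 2·77² / 6858 = 1.72908.
Bound = exp(−1.72908) = 0.17745.

0.1774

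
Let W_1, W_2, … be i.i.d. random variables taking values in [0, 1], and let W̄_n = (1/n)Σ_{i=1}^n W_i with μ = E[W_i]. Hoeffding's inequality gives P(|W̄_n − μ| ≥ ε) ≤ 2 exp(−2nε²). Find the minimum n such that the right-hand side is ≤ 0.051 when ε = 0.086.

249

Require 2·exp(−2nε²) ≤ 0.051, i.e. 2nε² ≥ ln(2/0.051) = 3.669077.
So n ≥ 3.669077 / (2·0.086²) = 248.045.
The smallest integer n is 249.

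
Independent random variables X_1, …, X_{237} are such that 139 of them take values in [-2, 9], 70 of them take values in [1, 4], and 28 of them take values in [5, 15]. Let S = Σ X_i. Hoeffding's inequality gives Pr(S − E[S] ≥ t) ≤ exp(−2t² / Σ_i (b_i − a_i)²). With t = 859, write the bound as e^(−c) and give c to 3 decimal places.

72.881

Σ(b_i − a_i)² = 139·11² + 70·3² + 28·10² = 20249.
c = 2t² / 20249 = 2·859² / 20249 = 72.8807.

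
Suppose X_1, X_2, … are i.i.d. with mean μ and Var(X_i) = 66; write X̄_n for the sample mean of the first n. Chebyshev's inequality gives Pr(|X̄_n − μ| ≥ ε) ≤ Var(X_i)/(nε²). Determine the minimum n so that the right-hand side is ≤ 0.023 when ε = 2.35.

520

Require 66/(n·2.35²) ≤ 0.023, i.e. n ≥ 66/(0.023·2.35²) = 519.613.
The smallest integer n is 520.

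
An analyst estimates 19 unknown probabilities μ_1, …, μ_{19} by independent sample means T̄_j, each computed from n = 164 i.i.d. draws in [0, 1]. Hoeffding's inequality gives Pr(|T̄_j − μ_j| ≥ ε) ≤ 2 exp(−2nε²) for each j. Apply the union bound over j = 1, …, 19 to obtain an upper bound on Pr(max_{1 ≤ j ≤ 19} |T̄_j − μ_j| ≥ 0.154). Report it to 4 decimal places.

0.0159

Per-experiment Hoeffding bound: 2·exp(−2·164·0.154²) = 2·exp(−7.77885) = 0.00083699.
Union bound over 19 events: 19·0.00083699 = 0.01590.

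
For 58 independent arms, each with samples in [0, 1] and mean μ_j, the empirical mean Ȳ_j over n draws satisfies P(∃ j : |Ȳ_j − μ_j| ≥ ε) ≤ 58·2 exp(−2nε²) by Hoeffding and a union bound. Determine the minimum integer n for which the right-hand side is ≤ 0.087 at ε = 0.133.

Need 2·58·exp(−2nε²) ≤ 0.087, i.e. exp(−2nε²) ≤ 0.087/116.
So 2nε² ≥ ln(116/0.087) = 7.195437.
Hence n ≥ 7.195437/(2·0.133²) = 203.387.
The smallest integer n is 204.

204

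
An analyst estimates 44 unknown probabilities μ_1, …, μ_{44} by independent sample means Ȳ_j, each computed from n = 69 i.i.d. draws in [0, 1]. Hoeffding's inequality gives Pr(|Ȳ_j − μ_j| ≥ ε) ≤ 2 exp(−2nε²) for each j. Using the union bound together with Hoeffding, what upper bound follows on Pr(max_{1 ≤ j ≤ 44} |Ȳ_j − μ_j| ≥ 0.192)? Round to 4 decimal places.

Per-experiment Hoeffding bound: 2·exp(−2·69·0.192²) = 2·exp(−5.08723) = 0.01235.
Union bound over 44 events: 44·0.01235 = 0.54341.

0.5434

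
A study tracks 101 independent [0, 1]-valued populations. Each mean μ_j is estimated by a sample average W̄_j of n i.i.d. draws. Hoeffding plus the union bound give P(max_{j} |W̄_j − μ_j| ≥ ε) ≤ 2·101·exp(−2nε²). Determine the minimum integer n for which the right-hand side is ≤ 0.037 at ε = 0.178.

Need 2·101·exp(−2nε²) ≤ 0.037, i.e. exp(−2nε²) ≤ 0.037/202.
So 2nε² ≥ ln(202/0.037) = 8.605105.
Hence n ≥ 8.605105/(2·0.178²) = 135.796.
The smallest integer n is 136.

136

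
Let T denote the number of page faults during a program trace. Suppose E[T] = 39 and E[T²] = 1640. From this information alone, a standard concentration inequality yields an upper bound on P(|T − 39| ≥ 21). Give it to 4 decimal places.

The first two moments determine the variance, so Chebyshev's inequality is the sharpest standard bound available.
Var(T) = E[T²] − (E[T])² = 1640 − 1521 = 119.
Chebyshev's inequality: P(|T − μ| ≥ t) ≤ Var(T)/t² = 119/441 = 0.2698.

0.2698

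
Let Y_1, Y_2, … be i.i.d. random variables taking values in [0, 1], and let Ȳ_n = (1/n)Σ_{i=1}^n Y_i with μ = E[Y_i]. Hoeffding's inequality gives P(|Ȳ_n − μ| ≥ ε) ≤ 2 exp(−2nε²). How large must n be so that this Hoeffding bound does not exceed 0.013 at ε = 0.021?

Require 2·exp(−2nε²) ≤ 0.013, i.e. 2nε² ≥ ln(2/0.013) = 5.035953.
So n ≥ 5.035953 / (2·0.021²) = 5709.697.
The smallest integer n is 5710.

5710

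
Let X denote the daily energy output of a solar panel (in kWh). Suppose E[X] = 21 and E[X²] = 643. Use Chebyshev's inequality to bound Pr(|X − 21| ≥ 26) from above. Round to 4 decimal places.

0.2988

Var(X) = E[X²] − (E[X])² = 643 − 441 = 202.
Chebyshev's inequality: Pr(|X − μ| ≥ t) ≤ Var(X)/t² = 202/676 = 0.2988.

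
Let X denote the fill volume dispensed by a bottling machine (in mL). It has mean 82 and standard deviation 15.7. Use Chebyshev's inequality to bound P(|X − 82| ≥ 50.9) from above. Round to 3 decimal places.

0.095

Chebyshev: P(|X − μ| ≥ t) ≤ Var(X)/t².
Var(X) = σ² = 15.7² = 246.49.
Bound = 246.49 / 2590.81 = 0.0951.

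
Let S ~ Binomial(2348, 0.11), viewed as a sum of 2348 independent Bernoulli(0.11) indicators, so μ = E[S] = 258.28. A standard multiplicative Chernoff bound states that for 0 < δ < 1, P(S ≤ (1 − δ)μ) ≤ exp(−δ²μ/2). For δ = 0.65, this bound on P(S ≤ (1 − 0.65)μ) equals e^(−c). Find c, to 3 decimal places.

c = δ²μ/2 = 0.65²·258.28/2 = 54.5617.

54.562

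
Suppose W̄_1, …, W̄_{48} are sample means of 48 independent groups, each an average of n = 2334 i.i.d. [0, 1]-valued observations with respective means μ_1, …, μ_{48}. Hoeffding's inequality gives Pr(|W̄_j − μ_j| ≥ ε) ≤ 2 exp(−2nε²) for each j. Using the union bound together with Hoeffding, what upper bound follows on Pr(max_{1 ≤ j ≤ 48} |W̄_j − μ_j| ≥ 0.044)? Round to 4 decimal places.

Per-experiment Hoeffding bound: 2·exp(−2·2334·0.044²) = 2·exp(−9.03725) = 0.0002378.
Union bound over 48 events: 48·0.0002378 = 0.01141.

0.0114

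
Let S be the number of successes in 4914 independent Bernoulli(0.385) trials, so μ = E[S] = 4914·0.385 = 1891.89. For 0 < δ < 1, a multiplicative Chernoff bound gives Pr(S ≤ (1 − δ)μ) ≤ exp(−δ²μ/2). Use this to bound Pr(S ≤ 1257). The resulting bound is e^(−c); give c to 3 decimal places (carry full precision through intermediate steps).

106.530

Write 1257 = (1 − δ)μ, so δ = 1 − 1257/1891.89 = 0.335585…
Then the exponent is δ²μ/2 = (μ − 1257)²/(2μ) = 106.529796.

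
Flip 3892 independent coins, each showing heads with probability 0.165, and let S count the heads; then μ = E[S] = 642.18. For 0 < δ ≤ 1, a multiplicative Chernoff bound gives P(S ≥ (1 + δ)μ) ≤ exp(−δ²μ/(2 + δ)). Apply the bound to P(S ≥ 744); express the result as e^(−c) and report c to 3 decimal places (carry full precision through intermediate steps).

7.479

Write 744 = (1 + δ)μ, so δ = 744/642.18 − 1 = 0.1585537…
Then the exponent is δ²μ/(2 + δ) = (744 − μ)² / (μ·(2 + δ)) = 7.479052.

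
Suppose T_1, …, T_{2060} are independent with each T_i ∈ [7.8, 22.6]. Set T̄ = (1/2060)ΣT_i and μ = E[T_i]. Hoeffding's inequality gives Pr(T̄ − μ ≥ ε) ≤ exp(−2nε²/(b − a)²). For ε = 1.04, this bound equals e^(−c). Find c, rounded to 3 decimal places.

c = 2nε²/(b − a)² = 2·2060·1.04² / 14.8² = 20.3442.

20.344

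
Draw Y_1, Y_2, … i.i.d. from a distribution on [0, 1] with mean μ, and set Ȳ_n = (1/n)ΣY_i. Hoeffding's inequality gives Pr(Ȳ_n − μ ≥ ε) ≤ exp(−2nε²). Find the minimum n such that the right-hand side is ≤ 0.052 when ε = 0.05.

592

Require exp(−2nε²) ≤ 0.052, i.e. 2nε² ≥ ln(1/0.052) = 2.956512.
So n ≥ 2.956512 / (2·0.05²) = 591.302.
The smallest integer n is 592.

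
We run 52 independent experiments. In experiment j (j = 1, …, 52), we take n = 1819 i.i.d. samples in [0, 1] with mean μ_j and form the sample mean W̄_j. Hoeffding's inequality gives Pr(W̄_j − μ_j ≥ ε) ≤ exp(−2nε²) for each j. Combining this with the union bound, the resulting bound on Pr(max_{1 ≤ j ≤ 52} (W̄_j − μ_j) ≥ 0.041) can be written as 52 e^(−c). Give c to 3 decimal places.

6.115

Union bound over the 52 events: Pr(max_{1 ≤ j ≤ 52} (W̄_j − μ_j) ≥ 0.041) ≤ 52·exp(−2nε²) = 52 exp(−2·1819·0.041²).
So c = 2·1819·0.041² = 6.1155.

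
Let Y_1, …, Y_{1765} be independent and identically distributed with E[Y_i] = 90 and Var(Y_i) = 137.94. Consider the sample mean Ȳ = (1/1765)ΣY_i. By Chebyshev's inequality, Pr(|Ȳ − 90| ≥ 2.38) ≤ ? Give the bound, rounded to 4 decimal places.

Var(Ȳ) = Var(Y_i)/n = 137.94/1765 = 0.078153.
Chebyshev: Pr(|Ȳ − 90| ≥ 2.38) ≤ Var(Ȳ)/(2.38)² = 137.94/(1765·2.38²) = 0.0138.

0.0138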